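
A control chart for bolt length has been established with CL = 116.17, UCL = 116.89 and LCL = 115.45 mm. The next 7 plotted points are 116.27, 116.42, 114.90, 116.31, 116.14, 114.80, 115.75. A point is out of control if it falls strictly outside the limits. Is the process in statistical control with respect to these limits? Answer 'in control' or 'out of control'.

out of control

Compare each point to [115.45, 116.89]: sample 3 = 114.90 < LCL; sample 6 = 114.80 < LCL.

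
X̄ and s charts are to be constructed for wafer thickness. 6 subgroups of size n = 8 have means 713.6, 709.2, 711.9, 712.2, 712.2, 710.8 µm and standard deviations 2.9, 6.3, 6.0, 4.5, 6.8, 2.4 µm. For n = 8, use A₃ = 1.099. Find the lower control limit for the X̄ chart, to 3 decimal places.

X̄̄ = (713.6 + 709.2 + 711.9 + 712.2 + 712.2 + 710.8) / 6 = 711.6500
s̄ = (2.9 + 6.3 + 6.0 + 4.5 + 6.8 + 2.4) / 6 = 4.8167
LCL = X̄̄ − A₃·s̄ = 711.6500 − 1.099 × 4.8167 = 706.3565

706.356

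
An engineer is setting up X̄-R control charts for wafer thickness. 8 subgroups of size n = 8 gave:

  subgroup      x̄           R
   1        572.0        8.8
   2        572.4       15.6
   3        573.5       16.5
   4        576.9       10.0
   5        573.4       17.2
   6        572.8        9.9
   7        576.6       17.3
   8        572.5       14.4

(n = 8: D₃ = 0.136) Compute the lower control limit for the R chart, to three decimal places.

R̄ = (8.8 + 15.6 + 16.5 + 10.0 + 17.2 + 9.9 + 17.3 + 14.4) / 8 = 109.7000 / 8 = 13.7125
LCL_R = D₃·R̄ = 0.136 × 13.7125 = 1.8649

1.865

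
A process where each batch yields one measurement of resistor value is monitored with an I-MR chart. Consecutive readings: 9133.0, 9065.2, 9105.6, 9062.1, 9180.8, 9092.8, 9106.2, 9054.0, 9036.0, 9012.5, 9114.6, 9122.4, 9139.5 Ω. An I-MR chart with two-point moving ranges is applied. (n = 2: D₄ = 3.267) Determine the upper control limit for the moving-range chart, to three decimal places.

161.308

Moving ranges: 67.8, 40.4, 43.5, 118.7, 88.0, 13.4, 52.2, 18.0, 23.5, 102.1, 7.8, 17.1; M̄R̄ = 592.5000 / 12 = 49.3750
UCL_MR = D₄·M̄R̄ = 3.267 × 49.3750 = 161.3081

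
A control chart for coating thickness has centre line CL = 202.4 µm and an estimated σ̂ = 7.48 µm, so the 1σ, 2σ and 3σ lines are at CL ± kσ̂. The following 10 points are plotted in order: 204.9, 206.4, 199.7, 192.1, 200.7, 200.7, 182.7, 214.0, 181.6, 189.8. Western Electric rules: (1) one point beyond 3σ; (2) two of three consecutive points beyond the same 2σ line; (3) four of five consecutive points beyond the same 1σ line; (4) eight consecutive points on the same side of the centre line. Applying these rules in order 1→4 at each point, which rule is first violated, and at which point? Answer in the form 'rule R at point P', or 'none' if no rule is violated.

Zone of each point (C = within 1σ̂, B = 1σ̂–2σ̂, A = 2σ̂–3σ̂, * = beyond 3σ̂; sign = side of CL): 1:+C, 2:+C, 3:-C, 4:-B, 5:-C, 6:-C, 7:-A, 8:+B, 9:-A, 10:-B
Rule 2 (two of three consecutive points beyond the same 2σ limit) is satisfied at point 9.

rule 2 at point 9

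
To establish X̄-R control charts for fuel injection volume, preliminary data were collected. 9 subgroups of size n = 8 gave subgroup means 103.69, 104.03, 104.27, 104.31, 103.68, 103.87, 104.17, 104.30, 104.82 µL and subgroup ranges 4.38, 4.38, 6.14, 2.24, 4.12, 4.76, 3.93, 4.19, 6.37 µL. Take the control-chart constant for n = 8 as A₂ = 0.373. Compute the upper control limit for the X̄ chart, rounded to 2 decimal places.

105.81

X̄̄ = (103.69 + 104.03 + 104.27 + 104.31 + 103.68 + 103.87 + 104.17 + 104.30 + 104.82) / 9 = 937.1400 / 9 = 104.1267
R̄ = (4.38 + 4.38 + 6.14 + 2.24 + 4.12 + 4.76 + 3.93 + 4.19 + 6.37) / 9 = 40.5100 / 9 = 4.5011
UCL = X̄̄ + A₂·R̄ = 104.1267 + 0.373 × 4.5011 = 105.8056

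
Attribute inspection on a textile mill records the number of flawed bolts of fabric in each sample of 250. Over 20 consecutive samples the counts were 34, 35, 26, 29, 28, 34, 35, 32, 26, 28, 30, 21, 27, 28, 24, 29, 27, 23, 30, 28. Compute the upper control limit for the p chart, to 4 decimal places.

0.1753

p̄ = Σdᵢ / (k·n) = 574 / (20 × 250) = 0.11480
UCL = p̄ + 3·√(p̄(1−p̄)/n) = 0.11480 + 3 × √(0.11480×0.88520/250) = 0.11480 + 3 × 0.02016 = 0.17528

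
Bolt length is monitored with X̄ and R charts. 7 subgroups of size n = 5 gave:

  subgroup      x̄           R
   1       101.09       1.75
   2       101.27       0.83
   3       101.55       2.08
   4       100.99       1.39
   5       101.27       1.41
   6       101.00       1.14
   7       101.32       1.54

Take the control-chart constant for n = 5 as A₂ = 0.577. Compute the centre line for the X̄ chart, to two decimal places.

101.21

X̄̄ = (101.09 + 101.27 + 101.55 + 100.99 + 101.27 + 101.00 + 101.32) / 7 = 708.4900 / 7 = 101.2129
CL = X̄̄ = 101.2129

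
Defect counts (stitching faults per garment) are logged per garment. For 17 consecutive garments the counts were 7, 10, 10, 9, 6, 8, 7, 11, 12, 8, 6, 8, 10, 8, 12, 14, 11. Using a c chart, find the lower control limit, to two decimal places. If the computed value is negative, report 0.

0.12

c̄ = (7 + 10 + 10 + 9 + 6 + 8 + 7 + 11 + 12 + 8 + 6 + 8 + 10 + 8 + 12 + 14 + 11) / 17 = 157 / 17 = 9.2353
LCL = c̄ − 3√c̄ = 9.2353 − 3 × 3.0390 = 0.1184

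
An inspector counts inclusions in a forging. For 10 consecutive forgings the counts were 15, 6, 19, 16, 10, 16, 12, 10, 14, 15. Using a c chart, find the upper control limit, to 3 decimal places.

c̄ = (15 + 6 + 19 + 16 + 10 + 16 + 12 + 10 + 14 + 15) / 10 = 133 / 10 = 13.3000
UCL = c̄ + 3√c̄ = 13.3000 + 3 × √13.3000 = 13.3000 + 3 × 3.6469 = 24.2407

24.241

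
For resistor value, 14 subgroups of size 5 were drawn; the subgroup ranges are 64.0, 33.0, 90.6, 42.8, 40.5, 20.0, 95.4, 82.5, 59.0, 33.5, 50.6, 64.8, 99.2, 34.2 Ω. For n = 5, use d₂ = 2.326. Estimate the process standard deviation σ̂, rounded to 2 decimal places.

24.88

R̄ = (64.0 + 33.0 + 90.6 + 42.8 + 40.5 + 20.0 + 95.4 + 82.5 + 59.0 + 33.5 + 50.6 + 64.8 + 99.2 + 34.2) / 14 = 57.8643
σ̂ = R̄ / d₂ = 57.8643 / 2.326 = 24.8772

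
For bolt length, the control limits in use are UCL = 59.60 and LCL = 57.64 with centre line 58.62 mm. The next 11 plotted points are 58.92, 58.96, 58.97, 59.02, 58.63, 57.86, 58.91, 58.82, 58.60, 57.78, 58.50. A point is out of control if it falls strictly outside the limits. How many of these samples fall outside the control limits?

0

All 11 points lie within [57.64, 59.60].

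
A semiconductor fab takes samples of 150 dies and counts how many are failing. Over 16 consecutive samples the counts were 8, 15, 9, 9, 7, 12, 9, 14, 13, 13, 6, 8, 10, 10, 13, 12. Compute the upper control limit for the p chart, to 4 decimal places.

0.1325

p̄ = Σdᵢ / (k·n) = 168 / (16 × 150) = 0.07000
UCL = p̄ + 3·√(p̄(1−p̄)/n) = 0.07000 + 3 × √(0.07000×0.93000/150) = 0.07000 + 3 × 0.02083 = 0.13250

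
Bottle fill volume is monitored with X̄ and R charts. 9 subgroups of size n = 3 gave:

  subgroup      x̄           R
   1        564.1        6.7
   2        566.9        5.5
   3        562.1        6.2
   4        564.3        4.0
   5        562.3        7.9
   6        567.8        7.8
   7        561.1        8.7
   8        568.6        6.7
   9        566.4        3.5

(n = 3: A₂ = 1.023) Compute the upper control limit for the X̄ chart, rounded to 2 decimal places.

X̄̄ = (564.1 + 566.9 + 562.1 + 564.3 + 562.3 + 567.8 + 561.1 + 568.6 + 566.4) / 9 = 5083.6000 / 9 = 564.8444
R̄ = (6.7 + 5.5 + 6.2 + 4.0 + 7.9 + 7.8 + 8.7 + 6.7 + 3.5) / 9 = 57.0000 / 9 = 6.3333
UCL = X̄̄ + A₂·R̄ = 564.8444 + 1.023 × 6.3333 = 571.3234

571.32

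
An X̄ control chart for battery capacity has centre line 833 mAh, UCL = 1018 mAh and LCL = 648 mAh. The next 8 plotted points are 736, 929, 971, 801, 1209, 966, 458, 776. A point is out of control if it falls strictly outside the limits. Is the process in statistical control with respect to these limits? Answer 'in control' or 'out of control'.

out of control

Compare each point to [648, 1018]: sample 5 = 1209 > UCL; sample 7 = 458 < LCL.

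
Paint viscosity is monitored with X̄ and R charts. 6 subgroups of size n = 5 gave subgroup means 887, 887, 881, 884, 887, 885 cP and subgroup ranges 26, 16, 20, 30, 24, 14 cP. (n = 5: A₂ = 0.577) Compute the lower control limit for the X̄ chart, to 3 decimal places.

X̄̄ = (887 + 887 + 881 + 884 + 887 + 885) / 6 = 5311.0000 / 6 = 885.1667
R̄ = (26 + 16 + 20 + 30 + 24 + 14) / 6 = 130.0000 / 6 = 21.6667
LCL = X̄̄ − A₂·R̄ = 885.1667 − 0.577 × 21.6667 = 872.6650

872.665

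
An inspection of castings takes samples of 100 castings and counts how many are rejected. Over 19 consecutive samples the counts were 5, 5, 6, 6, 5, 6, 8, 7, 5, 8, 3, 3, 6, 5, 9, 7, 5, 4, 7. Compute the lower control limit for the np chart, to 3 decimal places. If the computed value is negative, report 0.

0.000

p̄ = Σdᵢ / (k·n) = 110 / (19 × 100) = 0.05789
LCL = np̄ − 3·√(np̄(1−p̄)) = 5.7895 − 3 × 2.3354 = -1.2169 → 0 (negative, so LCL = 0)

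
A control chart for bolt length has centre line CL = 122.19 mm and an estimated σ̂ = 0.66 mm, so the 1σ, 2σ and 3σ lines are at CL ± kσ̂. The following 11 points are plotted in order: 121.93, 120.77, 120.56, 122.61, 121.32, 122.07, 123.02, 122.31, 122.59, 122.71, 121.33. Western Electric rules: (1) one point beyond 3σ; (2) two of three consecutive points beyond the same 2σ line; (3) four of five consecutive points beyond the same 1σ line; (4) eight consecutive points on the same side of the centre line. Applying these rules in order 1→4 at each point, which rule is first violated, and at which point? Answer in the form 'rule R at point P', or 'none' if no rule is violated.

Zone of each point (C = within 1σ̂, B = 1σ̂–2σ̂, A = 2σ̂–3σ̂, * = beyond 3σ̂; sign = side of CL): 1:-C, 2:-A, 3:-A, 4:+C, 5:-B, 6:-C, 7:+B, 8:+C, 9:+C, 10:+C, 11:-B
Rule 2 (two of three consecutive points beyond the same 2σ limit) is satisfied at point 3.

rule 2 at point 3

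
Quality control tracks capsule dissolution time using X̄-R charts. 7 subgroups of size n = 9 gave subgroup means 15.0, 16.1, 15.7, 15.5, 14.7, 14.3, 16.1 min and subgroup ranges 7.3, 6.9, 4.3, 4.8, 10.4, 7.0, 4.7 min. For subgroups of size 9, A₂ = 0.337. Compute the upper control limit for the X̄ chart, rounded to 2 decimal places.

X̄̄ = (15.0 + 16.1 + 15.7 + 15.5 + 14.7 + 14.3 + 16.1) / 7 = 107.4000 / 7 = 15.3429
R̄ = (7.3 + 6.9 + 4.3 + 4.8 + 10.4 + 7.0 + 4.7) / 7 = 45.4000 / 7 = 6.4857
UCL = X̄̄ + A₂·R̄ = 15.3429 + 0.337 × 6.4857 = 17.5285

17.53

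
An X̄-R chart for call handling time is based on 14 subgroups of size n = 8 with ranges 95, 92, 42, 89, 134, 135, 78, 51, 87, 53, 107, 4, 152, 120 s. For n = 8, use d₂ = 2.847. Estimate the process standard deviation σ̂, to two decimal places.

R̄ = (95 + 92 + 42 + 89 + 134 + 135 + 78 + 51 + 87 + 53 + 107 + 4 + 152 + 120) / 14 = 88.5000
σ̂ = R̄ / d₂ = 88.5000 / 2.847 = 31.0854

31.09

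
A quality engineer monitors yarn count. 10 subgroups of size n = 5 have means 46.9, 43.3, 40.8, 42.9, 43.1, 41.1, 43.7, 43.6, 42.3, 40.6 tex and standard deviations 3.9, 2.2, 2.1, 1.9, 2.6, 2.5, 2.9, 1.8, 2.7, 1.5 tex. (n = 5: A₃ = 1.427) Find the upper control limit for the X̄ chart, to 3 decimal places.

46.269

X̄̄ = (46.9 + 43.3 + 40.8 + 42.9 + 43.1 + 41.1 + 43.7 + 43.6 + 42.3 + 40.6) / 10 = 42.8300
s̄ = (3.9 + 2.2 + 2.1 + 1.9 + 2.6 + 2.5 + 2.9 + 1.8 + 2.7 + 1.5) / 10 = 2.4100
UCL = X̄̄ + A₃·s̄ = 42.8300 + 1.427 × 2.4100 = 46.2691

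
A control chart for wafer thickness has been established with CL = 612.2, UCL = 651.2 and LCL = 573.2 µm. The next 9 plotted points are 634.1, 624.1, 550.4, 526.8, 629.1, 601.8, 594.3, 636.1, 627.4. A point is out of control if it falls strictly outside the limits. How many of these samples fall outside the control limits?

Compare each point to [573.2, 651.2]: sample 3 = 550.4 < LCL; sample 4 = 526.8 < LCL.

2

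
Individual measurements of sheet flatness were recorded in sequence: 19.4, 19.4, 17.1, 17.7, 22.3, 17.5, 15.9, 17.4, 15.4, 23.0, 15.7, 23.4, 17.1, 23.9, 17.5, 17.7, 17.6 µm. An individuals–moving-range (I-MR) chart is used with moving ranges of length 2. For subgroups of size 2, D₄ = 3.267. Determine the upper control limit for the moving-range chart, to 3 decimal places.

12.210

Moving ranges: 0.0, 2.3, 0.6, 4.6, 4.8, 1.6, 1.5, 2.0, 7.6, 7.3, 7.7, 6.3, 6.8, 6.4, 0.2, 0.1; M̄R̄ = 59.8000 / 16 = 3.7375
UCL_MR = D₄·M̄R̄ = 3.267 × 3.7375 = 12.2104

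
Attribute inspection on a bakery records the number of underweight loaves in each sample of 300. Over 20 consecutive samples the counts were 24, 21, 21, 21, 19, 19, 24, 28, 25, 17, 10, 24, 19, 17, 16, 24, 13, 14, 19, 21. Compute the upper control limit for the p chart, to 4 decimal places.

p̄ = Σdᵢ / (k·n) = 396 / (20 × 300) = 0.06600
UCL = p̄ + 3·√(p̄(1−p̄)/n) = 0.06600 + 3 × √(0.06600×0.93400/300) = 0.06600 + 3 × 0.01433 = 0.10900

0.1090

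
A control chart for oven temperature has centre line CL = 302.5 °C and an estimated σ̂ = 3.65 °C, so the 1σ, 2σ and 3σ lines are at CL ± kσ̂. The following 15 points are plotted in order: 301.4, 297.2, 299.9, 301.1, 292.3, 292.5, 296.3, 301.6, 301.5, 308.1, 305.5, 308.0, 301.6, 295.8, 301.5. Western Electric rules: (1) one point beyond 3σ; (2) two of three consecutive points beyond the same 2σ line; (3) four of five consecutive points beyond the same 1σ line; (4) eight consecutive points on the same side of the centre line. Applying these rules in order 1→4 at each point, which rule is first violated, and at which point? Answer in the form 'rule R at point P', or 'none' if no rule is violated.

Zone of each point (C = within 1σ̂, B = 1σ̂–2σ̂, A = 2σ̂–3σ̂, * = beyond 3σ̂; sign = side of CL): 1:-C, 2:-B, 3:-C, 4:-C, 5:-A, 6:-A, 7:-B, 8:-C, 9:-C, 10:+B, 11:+C, 12:+B, 13:-C, 14:-B, 15:-C
Rule 2 (two of three consecutive points beyond the same 2σ limit) is satisfied at point 6.

rule 2 at point 6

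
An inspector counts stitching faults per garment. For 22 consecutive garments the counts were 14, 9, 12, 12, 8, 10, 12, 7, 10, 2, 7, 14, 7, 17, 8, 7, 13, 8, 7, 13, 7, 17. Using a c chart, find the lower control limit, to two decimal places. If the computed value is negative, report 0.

0.54

c̄ = (14 + 9 + 12 + 12 + 8 + 10 + 12 + 7 + 10 + 2 + 7 + 14 + 7 + 17 + 8 + 7 + 13 + 8 + 7 + 13 + 7 + 17) / 22 = 221 / 22 = 10.0455
LCL = c̄ − 3√c̄ = 10.0455 − 3 × 3.1695 = 0.5371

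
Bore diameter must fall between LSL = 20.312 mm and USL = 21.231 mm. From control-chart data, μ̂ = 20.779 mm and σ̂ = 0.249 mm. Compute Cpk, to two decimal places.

0.61

Cpu = (USL − μ̂) / (3σ̂) = (21.231 − 20.779) / (3 × 0.249) = 0.6051; Cpl = (μ̂ − LSL) / (3σ̂) = (20.779 − 20.312) / (3 × 0.249) = 0.6252; Cpk = min(Cpu, Cpl) = 0.6051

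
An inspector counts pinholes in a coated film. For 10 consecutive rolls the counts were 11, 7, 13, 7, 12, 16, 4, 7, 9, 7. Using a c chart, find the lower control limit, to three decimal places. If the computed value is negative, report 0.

0.151

c̄ = (11 + 7 + 13 + 7 + 12 + 16 + 4 + 7 + 9 + 7) / 10 = 93 / 10 = 9.3000
LCL = c̄ − 3√c̄ = 9.3000 − 3 × 3.0496 = 0.1512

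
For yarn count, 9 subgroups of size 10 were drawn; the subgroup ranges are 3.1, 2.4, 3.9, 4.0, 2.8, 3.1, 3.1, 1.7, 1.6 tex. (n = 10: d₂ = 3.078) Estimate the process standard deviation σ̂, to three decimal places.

0.928

R̄ = (3.1 + 2.4 + 3.9 + 4.0 + 2.8 + 3.1 + 3.1 + 1.7 + 1.6) / 9 = 2.8556
σ̂ = R̄ / d₂ = 2.8556 / 3.078 = 0.9277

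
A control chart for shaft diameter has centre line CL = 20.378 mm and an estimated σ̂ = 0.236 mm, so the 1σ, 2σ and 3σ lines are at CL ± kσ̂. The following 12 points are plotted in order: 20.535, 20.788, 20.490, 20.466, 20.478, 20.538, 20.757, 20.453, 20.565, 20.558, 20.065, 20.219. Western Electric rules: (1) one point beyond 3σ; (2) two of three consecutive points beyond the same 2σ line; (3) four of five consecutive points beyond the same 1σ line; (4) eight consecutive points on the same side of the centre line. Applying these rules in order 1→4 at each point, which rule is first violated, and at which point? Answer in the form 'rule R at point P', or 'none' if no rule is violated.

Zone of each point (C = within 1σ̂, B = 1σ̂–2σ̂, A = 2σ̂–3σ̂, * = beyond 3σ̂; sign = side of CL): 1:+C, 2:+B, 3:+C, 4:+C, 5:+C, 6:+C, 7:+B, 8:+C, 9:+C, 10:+C, 11:-B, 12:-C
Rule 4 (eight consecutive points on the same side of the centre line) is satisfied at point 8.

rule 4 at point 8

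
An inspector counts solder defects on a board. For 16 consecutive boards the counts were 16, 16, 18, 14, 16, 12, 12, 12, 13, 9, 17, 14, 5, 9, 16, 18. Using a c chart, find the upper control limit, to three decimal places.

c̄ = (16 + 16 + 18 + 14 + 16 + 12 + 12 + 12 + 13 + 9 + 17 + 14 + 5 + 9 + 16 + 18) / 16 = 217 / 16 = 13.5625
UCL = c̄ + 3√c̄ = 13.5625 + 3 × √13.5625 = 13.5625 + 3 × 3.6827 = 24.6107

24.611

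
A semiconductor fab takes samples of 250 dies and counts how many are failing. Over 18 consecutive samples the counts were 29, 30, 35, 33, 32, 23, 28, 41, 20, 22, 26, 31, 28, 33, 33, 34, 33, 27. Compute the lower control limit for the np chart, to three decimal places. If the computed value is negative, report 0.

14.499

p̄ = Σdᵢ / (k·n) = 538 / (18 × 250) = 0.11956
LCL = np̄ − 3·√(np̄(1−p̄)) = 29.8889 − 3 × 5.1299 = 14.4993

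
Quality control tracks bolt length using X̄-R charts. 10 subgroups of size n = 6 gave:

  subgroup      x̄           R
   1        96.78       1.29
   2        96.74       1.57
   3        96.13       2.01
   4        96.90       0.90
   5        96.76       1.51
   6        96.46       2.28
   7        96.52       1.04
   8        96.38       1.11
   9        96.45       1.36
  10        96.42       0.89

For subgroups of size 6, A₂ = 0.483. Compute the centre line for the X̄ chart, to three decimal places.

X̄̄ = (96.78 + 96.74 + 96.13 + 96.90 + 96.76 + 96.46 + 96.52 + 96.38 + 96.45 + 96.42) / 10 = 965.5400 / 10 = 96.5540
CL = X̄̄ = 96.5540

96.554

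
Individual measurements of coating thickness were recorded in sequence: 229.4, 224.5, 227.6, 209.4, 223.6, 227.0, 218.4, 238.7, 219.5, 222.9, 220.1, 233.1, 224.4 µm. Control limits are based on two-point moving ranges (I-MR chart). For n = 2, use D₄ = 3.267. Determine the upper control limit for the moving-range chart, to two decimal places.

32.62

Moving ranges: 4.9, 3.1, 18.2, 14.2, 3.4, 8.6, 20.3, 19.2, 3.4, 2.8, 13.0, 8.7; M̄R̄ = 119.8000 / 12 = 9.9833
UCL_MR = D₄·M̄R̄ = 3.267 × 9.9833 = 32.6155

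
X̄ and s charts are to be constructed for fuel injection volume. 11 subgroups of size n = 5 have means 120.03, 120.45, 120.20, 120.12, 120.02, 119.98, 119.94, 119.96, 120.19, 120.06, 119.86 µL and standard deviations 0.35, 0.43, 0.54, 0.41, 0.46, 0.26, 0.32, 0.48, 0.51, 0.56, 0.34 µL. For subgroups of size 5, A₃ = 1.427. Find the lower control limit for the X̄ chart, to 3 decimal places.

119.469

X̄̄ = (120.03 + 120.45 + 120.20 + 120.12 + 120.02 + 119.98 + 119.94 + 119.96 + 120.19 + 120.06 + 119.86) / 11 = 120.0736
s̄ = (0.35 + 0.43 + 0.54 + 0.41 + 0.46 + 0.26 + 0.32 + 0.48 + 0.51 + 0.56 + 0.34) / 11 = 0.4236
LCL = X̄̄ − A₃·s̄ = 120.0736 − 1.427 × 0.4236 = 119.4691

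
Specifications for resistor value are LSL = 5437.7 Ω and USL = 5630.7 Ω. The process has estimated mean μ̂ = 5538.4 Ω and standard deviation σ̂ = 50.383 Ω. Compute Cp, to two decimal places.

0.64

Cp = (USL − LSL) / (6σ̂) = (5630.7 − 5437.7) / (6 × 50.383) = 193.0000 / 302.2980 = 0.6384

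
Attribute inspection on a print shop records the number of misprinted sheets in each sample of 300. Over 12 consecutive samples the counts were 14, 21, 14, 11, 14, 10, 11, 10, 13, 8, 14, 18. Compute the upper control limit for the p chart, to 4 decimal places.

0.0794

p̄ = Σdᵢ / (k·n) = 158 / (12 × 300) = 0.04389
UCL = p̄ + 3·√(p̄(1−p̄)/n) = 0.04389 + 3 × √(0.04389×0.95611/300) = 0.04389 + 3 × 0.01183 = 0.07937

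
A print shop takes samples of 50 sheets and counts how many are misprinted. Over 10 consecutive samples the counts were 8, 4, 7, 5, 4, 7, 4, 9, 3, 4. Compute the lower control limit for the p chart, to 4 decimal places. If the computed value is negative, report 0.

p̄ = Σdᵢ / (k·n) = 55 / (10 × 50) = 0.11000
LCL = p̄ − 3·√(p̄(1−p̄)/n) = 0.11000 − 3 × 0.04425 = -0.02275 → 0 (negative, so LCL = 0)

0.0000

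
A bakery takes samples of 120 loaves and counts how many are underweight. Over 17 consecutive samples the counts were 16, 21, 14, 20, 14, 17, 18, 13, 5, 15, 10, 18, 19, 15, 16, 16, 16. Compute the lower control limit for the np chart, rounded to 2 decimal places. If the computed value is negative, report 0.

p̄ = Σdᵢ / (k·n) = 263 / (17 × 120) = 0.12892
LCL = np̄ − 3·√(np̄(1−p̄)) = 15.4706 − 3 × 3.6710 = 4.4576

4.46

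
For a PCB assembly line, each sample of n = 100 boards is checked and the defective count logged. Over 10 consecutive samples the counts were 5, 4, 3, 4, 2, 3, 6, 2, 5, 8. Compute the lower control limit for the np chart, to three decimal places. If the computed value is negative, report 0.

p̄ = Σdᵢ / (k·n) = 42 / (10 × 100) = 0.04200
LCL = np̄ − 3·√(np̄(1−p̄)) = 4.2000 − 3 × 2.0059 = -1.8177 → 0 (negative, so LCL = 0)

0.000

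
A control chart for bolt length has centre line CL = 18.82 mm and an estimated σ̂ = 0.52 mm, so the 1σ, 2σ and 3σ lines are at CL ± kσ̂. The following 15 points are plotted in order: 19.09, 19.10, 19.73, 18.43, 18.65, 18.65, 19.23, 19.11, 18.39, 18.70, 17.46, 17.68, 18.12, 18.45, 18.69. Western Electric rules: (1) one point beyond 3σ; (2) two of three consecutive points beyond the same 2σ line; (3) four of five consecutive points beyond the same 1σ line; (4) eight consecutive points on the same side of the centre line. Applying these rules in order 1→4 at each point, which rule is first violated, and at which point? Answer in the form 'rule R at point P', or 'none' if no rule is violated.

rule 2 at point 12

Zone of each point (C = within 1σ̂, B = 1σ̂–2σ̂, A = 2σ̂–3σ̂, * = beyond 3σ̂; sign = side of CL): 1:+C, 2:+C, 3:+B, 4:-C, 5:-C, 6:-C, 7:+C, 8:+C, 9:-C, 10:-C, 11:-A, 12:-A, 13:-B, 14:-C, 15:-C
Rule 2 (two of three consecutive points beyond the same 2σ limit) is satisfied at point 12.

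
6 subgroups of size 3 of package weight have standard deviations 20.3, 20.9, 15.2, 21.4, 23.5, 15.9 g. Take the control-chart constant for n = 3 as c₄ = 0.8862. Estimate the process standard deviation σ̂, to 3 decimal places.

22.042

s̄ = (20.3 + 20.9 + 15.2 + 21.4 + 23.5 + 15.9) / 6 = 19.5333
σ̂ = s̄ / c₄ = 19.5333 / 0.8862 = 22.0417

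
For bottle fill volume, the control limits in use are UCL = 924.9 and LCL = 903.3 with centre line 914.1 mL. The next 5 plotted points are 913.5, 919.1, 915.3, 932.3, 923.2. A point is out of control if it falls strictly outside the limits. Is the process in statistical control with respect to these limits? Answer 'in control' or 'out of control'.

out of control

Compare each point to [903.3, 924.9]: sample 4 = 932.3 > UCL.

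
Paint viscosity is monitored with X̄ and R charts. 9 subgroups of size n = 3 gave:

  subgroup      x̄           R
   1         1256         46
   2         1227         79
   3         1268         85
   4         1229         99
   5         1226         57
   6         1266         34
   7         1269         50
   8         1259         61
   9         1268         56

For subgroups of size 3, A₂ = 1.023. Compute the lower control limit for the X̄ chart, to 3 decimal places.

1187.551

X̄̄ = (1256 + 1227 + 1268 + 1229 + 1226 + 1266 + 1269 + 1259 + 1268) / 9 = 11268.0000 / 9 = 1252.0000
R̄ = (46 + 79 + 85 + 99 + 57 + 34 + 50 + 61 + 56) / 9 = 567.0000 / 9 = 63.0000
LCL = X̄̄ − A₂·R̄ = 1252.0000 − 1.023 × 63.0000 = 1187.5510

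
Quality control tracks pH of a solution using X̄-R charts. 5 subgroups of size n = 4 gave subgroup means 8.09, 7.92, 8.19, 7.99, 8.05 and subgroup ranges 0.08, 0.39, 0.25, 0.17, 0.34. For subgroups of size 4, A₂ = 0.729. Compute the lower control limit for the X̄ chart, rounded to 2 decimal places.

7.87

X̄̄ = (8.09 + 7.92 + 8.19 + 7.99 + 8.05) / 5 = 40.2400 / 5 = 8.0480
R̄ = (0.08 + 0.39 + 0.25 + 0.17 + 0.34) / 5 = 1.2300 / 5 = 0.2460
LCL = X̄̄ − A₂·R̄ = 8.0480 − 0.729 × 0.2460 = 7.8687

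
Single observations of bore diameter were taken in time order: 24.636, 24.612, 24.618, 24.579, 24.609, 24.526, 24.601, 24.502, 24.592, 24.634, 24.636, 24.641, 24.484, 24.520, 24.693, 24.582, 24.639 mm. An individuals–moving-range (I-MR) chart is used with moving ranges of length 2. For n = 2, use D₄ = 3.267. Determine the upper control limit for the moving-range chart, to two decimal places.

0.21

Moving ranges: 0.024, 0.006, 0.039, 0.030, 0.083, 0.075, 0.099, 0.090, 0.042, 0.002, 0.005, 0.157, 0.036, 0.173, 0.111, 0.057; M̄R̄ = 1.0290 / 16 = 0.0643
UCL_MR = D₄·M̄R̄ = 3.267 × 0.0643 = 0.2101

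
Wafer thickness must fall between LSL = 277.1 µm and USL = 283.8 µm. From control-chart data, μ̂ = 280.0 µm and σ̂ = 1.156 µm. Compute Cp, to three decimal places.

Cp = (USL − LSL) / (6σ̂) = (283.8 − 277.1) / (6 × 1.156) = 6.7000 / 6.9360 = 0.9660

0.966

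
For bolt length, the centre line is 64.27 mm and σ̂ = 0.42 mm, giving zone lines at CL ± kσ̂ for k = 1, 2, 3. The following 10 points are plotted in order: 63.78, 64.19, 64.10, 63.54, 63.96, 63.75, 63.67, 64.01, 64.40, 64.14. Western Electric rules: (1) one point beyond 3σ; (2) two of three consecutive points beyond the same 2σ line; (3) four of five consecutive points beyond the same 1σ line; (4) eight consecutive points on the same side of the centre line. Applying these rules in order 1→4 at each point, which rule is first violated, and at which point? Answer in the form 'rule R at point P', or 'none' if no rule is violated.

Zone of each point (C = within 1σ̂, B = 1σ̂–2σ̂, A = 2σ̂–3σ̂, * = beyond 3σ̂; sign = side of CL): 1:-B, 2:-C, 3:-C, 4:-B, 5:-C, 6:-B, 7:-B, 8:-C, 9:+C, 10:-C
Rule 4 (eight consecutive points on the same side of the centre line) is satisfied at point 8.

rule 4 at point 8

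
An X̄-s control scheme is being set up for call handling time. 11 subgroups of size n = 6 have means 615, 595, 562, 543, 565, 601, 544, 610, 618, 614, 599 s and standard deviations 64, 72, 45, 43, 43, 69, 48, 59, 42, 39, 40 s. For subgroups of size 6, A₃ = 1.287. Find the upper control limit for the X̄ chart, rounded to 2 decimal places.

X̄̄ = (615 + 595 + 562 + 543 + 565 + 601 + 544 + 610 + 618 + 614 + 599) / 11 = 587.8182
s̄ = (64 + 72 + 45 + 43 + 43 + 69 + 48 + 59 + 42 + 39 + 40) / 11 = 51.2727
UCL = X̄̄ + A₃·s̄ = 587.8182 + 1.287 × 51.2727 = 653.8062

653.81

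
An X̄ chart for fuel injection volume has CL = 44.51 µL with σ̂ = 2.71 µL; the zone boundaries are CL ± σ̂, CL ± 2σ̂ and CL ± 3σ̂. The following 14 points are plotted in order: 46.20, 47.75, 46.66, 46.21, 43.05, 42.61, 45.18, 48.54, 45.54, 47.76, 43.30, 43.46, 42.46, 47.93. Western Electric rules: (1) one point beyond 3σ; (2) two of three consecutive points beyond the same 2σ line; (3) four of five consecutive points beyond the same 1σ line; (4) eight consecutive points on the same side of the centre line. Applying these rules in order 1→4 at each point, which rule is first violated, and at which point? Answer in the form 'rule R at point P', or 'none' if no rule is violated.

Zone of each point (C = within 1σ̂, B = 1σ̂–2σ̂, A = 2σ̂–3σ̂, * = beyond 3σ̂; sign = side of CL): 1:+C, 2:+B, 3:+C, 4:+C, 5:-C, 6:-C, 7:+C, 8:+B, 9:+C, 10:+B, 11:-C, 12:-C, 13:-C, 14:+B
No rule fires across all 14 points.

none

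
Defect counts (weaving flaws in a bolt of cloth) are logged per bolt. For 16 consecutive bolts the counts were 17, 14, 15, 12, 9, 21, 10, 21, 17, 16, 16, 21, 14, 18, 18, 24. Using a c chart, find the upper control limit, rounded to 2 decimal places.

28.60

c̄ = (17 + 14 + 15 + 12 + 9 + 21 + 10 + 21 + 17 + 16 + 16 + 21 + 14 + 18 + 18 + 24) / 16 = 263 / 16 = 16.4375
UCL = c̄ + 3√c̄ = 16.4375 + 3 × √16.4375 = 16.4375 + 3 × 4.0543 = 28.6005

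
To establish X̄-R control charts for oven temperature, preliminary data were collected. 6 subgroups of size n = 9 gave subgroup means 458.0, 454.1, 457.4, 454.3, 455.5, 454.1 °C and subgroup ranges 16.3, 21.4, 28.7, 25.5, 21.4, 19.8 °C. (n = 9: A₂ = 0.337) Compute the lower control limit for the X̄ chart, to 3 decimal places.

448.091

X̄̄ = (458.0 + 454.1 + 457.4 + 454.3 + 455.5 + 454.1) / 6 = 2733.4000 / 6 = 455.5667
R̄ = (16.3 + 21.4 + 28.7 + 25.5 + 21.4 + 19.8) / 6 = 133.1000 / 6 = 22.1833
LCL = X̄̄ − A₂·R̄ = 455.5667 − 0.337 × 22.1833 = 448.0909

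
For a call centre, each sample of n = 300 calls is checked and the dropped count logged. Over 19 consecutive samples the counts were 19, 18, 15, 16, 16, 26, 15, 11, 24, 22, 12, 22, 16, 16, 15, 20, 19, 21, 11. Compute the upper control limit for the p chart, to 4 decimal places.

p̄ = Σdᵢ / (k·n) = 334 / (19 × 300) = 0.05860
UCL = p̄ + 3·√(p̄(1−p̄)/n) = 0.05860 + 3 × √(0.05860×0.94140/300) = 0.05860 + 3 × 0.01356 = 0.09928

0.0993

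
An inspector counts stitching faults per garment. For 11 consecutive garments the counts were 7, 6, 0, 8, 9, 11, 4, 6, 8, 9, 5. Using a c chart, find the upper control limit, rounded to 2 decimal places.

c̄ = (7 + 6 + 0 + 8 + 9 + 11 + 4 + 6 + 8 + 9 + 5) / 11 = 73 / 11 = 6.6364
UCL = c̄ + 3√c̄ = 6.6364 + 3 × √6.6364 = 6.6364 + 3 × 2.5761 = 14.3647

14.36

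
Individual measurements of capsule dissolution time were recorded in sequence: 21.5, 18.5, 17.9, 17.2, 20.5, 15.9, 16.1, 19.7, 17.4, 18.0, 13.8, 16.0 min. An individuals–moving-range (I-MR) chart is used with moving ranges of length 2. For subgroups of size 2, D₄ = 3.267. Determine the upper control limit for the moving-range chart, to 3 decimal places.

7.514

Moving ranges: 3.0, 0.6, 0.7, 3.3, 4.6, 0.2, 3.6, 2.3, 0.6, 4.2, 2.2; M̄R̄ = 25.3000 / 11 = 2.3000
UCL_MR = D₄·M̄R̄ = 3.267 × 2.3000 = 7.5141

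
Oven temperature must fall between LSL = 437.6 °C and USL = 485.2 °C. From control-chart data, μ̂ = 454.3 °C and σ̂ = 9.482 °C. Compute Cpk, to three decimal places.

Cpu = (USL − μ̂) / (3σ̂) = (485.2 − 454.3) / (3 × 9.482) = 1.0863; Cpl = (μ̂ − LSL) / (3σ̂) = (454.3 − 437.6) / (3 × 9.482) = 0.5871; Cpk = min(Cpu, Cpl) = 0.5871

0.587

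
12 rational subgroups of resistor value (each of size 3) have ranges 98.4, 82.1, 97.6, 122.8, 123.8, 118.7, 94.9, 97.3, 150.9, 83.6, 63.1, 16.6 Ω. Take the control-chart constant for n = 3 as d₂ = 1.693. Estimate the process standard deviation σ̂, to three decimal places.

R̄ = (98.4 + 82.1 + 97.6 + 122.8 + 123.8 + 118.7 + 94.9 + 97.3 + 150.9 + 83.6 + 63.1 + 16.6) / 12 = 95.8167
σ̂ = R̄ / d₂ = 95.8167 / 1.693 = 56.5958

56.596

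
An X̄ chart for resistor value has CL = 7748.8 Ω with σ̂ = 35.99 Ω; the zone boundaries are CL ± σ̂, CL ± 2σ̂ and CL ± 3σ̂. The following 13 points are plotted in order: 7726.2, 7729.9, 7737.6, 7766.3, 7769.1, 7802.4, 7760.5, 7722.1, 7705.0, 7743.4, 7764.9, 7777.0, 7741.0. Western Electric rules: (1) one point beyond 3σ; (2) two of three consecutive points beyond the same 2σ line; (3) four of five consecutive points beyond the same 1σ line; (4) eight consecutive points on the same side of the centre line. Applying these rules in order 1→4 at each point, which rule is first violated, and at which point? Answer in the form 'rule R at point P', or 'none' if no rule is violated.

Zone of each point (C = within 1σ̂, B = 1σ̂–2σ̂, A = 2σ̂–3σ̂, * = beyond 3σ̂; sign = side of CL): 1:-C, 2:-C, 3:-C, 4:+C, 5:+C, 6:+B, 7:+C, 8:-C, 9:-B, 10:-C, 11:+C, 12:+C, 13:-C
No rule fires across all 13 points.

none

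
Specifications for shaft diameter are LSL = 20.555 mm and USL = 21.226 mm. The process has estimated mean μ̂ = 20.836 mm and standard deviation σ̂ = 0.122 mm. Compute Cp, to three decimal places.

Cp = (USL − LSL) / (6σ̂) = (21.226 − 20.555) / (6 × 0.122) = 0.6710 / 0.7320 = 0.9167

0.917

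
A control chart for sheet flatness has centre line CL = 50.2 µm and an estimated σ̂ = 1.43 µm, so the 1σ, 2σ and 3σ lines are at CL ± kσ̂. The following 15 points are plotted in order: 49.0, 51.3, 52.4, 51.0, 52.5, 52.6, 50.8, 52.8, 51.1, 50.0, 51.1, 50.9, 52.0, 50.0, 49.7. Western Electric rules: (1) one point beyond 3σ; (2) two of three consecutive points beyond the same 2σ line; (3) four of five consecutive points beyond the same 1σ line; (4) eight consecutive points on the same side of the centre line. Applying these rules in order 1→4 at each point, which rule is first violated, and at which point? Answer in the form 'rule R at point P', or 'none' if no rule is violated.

rule 4 at point 9

Zone of each point (C = within 1σ̂, B = 1σ̂–2σ̂, A = 2σ̂–3σ̂, * = beyond 3σ̂; sign = side of CL): 1:-C, 2:+C, 3:+B, 4:+C, 5:+B, 6:+B, 7:+C, 8:+B, 9:+C, 10:-C, 11:+C, 12:+C, 13:+B, 14:-C, 15:-C
Rule 4 (eight consecutive points on the same side of the centre line) is satisfied at point 9.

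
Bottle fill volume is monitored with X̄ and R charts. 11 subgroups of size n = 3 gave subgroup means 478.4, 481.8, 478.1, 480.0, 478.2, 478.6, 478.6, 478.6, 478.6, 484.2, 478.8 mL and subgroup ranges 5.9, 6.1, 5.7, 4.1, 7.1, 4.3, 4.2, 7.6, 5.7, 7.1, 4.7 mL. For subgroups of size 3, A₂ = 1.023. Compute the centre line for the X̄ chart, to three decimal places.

X̄̄ = (478.4 + 481.8 + 478.1 + 480.0 + 478.2 + 478.6 + 478.6 + 478.6 + 478.6 + 484.2 + 478.8) / 11 = 5273.9000 / 11 = 479.4455
CL = X̄̄ = 479.4455

479.445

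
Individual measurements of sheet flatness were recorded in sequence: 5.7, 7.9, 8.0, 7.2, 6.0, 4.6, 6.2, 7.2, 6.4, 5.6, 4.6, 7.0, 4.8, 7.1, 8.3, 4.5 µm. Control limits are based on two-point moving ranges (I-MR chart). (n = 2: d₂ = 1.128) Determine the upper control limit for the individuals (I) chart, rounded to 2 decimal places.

X̄ = (5.7 + 7.9 + 8.0 + 7.2 + 6.0 + 4.6 + 6.2 + 7.2 + 6.4 + 5.6 + 4.6 + 7.0 + 4.8 + 7.1 + 8.3 + 4.5) / 16 = 6.3187
Moving ranges: 2.2, 0.1, 0.8, 1.2, 1.4, 1.6, 1.0, 0.8, 0.8, 1.0, 2.4, 2.2, 2.3, 1.2, 3.8; M̄R̄ = 22.8000 / 15 = 1.5200
UCL = X̄ + 3·M̄R̄/d₂ = 6.3187 + 3 × 1.5200 / 1.128 = 10.3613

10.36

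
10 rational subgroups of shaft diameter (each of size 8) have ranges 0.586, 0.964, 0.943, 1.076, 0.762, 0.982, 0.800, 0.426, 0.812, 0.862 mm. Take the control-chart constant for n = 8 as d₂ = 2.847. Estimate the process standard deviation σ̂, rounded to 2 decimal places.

0.29

R̄ = (0.586 + 0.964 + 0.943 + 1.076 + 0.762 + 0.982 + 0.800 + 0.426 + 0.812 + 0.862) / 10 = 0.8213
σ̂ = R̄ / d₂ = 0.8213 / 2.847 = 0.2885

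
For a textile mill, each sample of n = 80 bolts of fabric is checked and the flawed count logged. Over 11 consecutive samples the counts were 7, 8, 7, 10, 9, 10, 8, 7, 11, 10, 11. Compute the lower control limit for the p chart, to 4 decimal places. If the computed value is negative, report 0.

p̄ = Σdᵢ / (k·n) = 98 / (11 × 80) = 0.11136
LCL = p̄ − 3·√(p̄(1−p̄)/n) = 0.11136 − 3 × 0.03517 = 0.00585

0.0058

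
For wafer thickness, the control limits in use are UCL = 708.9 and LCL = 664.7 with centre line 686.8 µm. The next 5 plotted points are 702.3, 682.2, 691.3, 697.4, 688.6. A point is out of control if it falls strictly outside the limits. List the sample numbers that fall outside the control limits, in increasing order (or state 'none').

none

All 5 points lie within [664.7, 708.9].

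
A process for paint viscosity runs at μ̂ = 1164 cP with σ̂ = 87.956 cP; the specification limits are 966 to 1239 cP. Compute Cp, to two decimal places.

0.52

Cp = (USL − LSL) / (6σ̂) = (1239 − 966) / (6 × 87.956) = 273.0000 / 527.7360 = 0.5173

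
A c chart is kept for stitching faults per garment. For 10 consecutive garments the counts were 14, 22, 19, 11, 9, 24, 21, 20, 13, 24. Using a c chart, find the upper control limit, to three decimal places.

30.321

c̄ = (14 + 22 + 19 + 11 + 9 + 24 + 21 + 20 + 13 + 24) / 10 = 177 / 10 = 17.7000
UCL = c̄ + 3√c̄ = 17.7000 + 3 × √17.7000 = 17.7000 + 3 × 4.2071 = 30.3214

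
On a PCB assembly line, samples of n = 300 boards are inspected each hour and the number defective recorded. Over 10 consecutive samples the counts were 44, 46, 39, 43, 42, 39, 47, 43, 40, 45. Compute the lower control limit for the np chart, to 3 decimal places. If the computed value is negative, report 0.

p̄ = Σdᵢ / (k·n) = 428 / (10 × 300) = 0.14267
LCL = np̄ − 3·√(np̄(1−p̄)) = 42.8000 − 3 × 6.0575 = 24.6274

24.627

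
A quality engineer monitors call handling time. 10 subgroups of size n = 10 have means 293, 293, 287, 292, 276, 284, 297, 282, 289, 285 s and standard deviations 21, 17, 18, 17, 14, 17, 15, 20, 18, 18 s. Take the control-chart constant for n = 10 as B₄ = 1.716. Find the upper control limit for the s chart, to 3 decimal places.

s̄ = (21 + 17 + 18 + 17 + 14 + 17 + 15 + 20 + 18 + 18) / 10 = 17.5000
UCL_s = B₄·s̄ = 1.716 × 17.5000 = 30.0300

30.030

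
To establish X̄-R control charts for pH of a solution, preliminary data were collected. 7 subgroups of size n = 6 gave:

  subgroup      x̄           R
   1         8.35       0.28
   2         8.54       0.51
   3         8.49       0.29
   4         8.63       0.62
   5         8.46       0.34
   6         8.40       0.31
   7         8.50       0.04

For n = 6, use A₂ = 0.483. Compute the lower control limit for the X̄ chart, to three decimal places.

X̄̄ = (8.35 + 8.54 + 8.49 + 8.63 + 8.46 + 8.40 + 8.50) / 7 = 59.3700 / 7 = 8.4814
R̄ = (0.28 + 0.51 + 0.29 + 0.62 + 0.34 + 0.31 + 0.04) / 7 = 2.3900 / 7 = 0.3414
LCL = X̄̄ − A₂·R̄ = 8.4814 − 0.483 × 0.3414 = 8.3165

8.317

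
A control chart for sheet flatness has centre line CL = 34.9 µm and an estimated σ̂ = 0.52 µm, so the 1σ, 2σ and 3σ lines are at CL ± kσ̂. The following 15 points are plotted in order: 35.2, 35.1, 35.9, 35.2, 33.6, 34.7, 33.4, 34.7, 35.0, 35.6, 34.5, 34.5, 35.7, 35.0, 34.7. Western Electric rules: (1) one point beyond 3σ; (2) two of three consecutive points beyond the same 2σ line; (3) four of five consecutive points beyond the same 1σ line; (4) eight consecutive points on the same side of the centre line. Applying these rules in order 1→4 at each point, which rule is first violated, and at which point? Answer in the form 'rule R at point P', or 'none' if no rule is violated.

Zone of each point (C = within 1σ̂, B = 1σ̂–2σ̂, A = 2σ̂–3σ̂, * = beyond 3σ̂; sign = side of CL): 1:+C, 2:+C, 3:+B, 4:+C, 5:-A, 6:-C, 7:-A, 8:-C, 9:+C, 10:+B, 11:-C, 12:-C, 13:+B, 14:+C, 15:-C
Rule 2 (two of three consecutive points beyond the same 2σ limit) is satisfied at point 7.

rule 2 at point 7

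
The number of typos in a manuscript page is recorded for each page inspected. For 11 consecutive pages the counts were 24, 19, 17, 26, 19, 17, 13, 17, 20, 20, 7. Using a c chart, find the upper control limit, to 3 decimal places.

c̄ = (24 + 19 + 17 + 26 + 19 + 17 + 13 + 17 + 20 + 20 + 7) / 11 = 199 / 11 = 18.0909
UCL = c̄ + 3√c̄ = 18.0909 + 3 × √18.0909 = 18.0909 + 3 × 4.2533 = 30.8509

30.851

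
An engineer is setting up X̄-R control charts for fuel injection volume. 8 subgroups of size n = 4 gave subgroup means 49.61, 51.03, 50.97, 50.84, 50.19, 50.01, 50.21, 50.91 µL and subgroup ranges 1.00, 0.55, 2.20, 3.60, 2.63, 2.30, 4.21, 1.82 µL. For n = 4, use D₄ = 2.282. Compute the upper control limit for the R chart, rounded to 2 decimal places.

5.22

R̄ = (1.00 + 0.55 + 2.20 + 3.60 + 2.63 + 2.30 + 4.21 + 1.82) / 8 = 18.3100 / 8 = 2.2887
UCL_R = D₄·R̄ = 2.282 × 2.2887 = 5.2229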